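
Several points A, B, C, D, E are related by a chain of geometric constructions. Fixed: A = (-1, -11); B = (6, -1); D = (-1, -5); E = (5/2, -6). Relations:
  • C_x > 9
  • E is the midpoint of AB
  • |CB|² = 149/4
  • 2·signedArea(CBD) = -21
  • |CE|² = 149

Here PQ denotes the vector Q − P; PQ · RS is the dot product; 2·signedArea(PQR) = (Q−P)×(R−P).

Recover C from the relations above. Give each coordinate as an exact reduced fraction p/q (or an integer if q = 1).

C = (19/2, 4)

1. C_x = 19/2  [line 4·x + -7·y + -10 = 0 ∩ |CE|² = 149]
2. C_y = 4  [line 4·x + -7·y + -10 = 0 ∩ |CE|² = 149]
   → C = (19/2, 4)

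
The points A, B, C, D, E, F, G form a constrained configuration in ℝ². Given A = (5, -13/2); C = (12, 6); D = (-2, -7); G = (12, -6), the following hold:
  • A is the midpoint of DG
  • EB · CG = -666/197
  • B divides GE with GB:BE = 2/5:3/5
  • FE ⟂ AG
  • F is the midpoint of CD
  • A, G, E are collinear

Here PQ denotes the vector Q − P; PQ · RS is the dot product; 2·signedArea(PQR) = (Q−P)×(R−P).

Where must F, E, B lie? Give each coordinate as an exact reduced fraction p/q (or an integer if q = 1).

1. F_x = 5  [F is the midpoint of CD]
2. F_y = -1/2  [F is the midpoint of CD]
   → F = (5, -1/2)
3. E_x = 1069/197  [A, G, E are collinear ∩ FE ⟂ AG]
4. E_y = -2549/394  [A, G, E are collinear ∩ FE ⟂ AG]
   → E = (1069/197, -2549/394)
5. B_x = 1846/197  [B divides GE with GB:BE = 2/5:3/5]
6. B_y = -1219/197  [B divides GE with GB:BE = 2/5:3/5]
   → B = (1846/197, -1219/197)

B = (1846/197, -1219/197)
E = (1069/197, -2549/394)
F = (5, -1/2)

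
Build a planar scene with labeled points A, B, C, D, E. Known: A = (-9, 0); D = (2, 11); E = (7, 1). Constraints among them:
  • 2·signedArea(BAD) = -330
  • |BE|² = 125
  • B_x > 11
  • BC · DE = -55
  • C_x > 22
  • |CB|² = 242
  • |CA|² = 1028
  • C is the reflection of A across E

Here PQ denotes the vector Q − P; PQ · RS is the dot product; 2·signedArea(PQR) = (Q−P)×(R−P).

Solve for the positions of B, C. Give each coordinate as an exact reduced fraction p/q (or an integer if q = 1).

B = (12, -9)
C = (23, 2)

1. C_x = 23  [C is the reflection of A across E]
2. C_y = 2  [C is the reflection of A across E]
   → C = (23, 2)
3. B_x = 12  [2·signedArea(BAD) = -330 ∩ BC · DE = -55]
4. B_y = -9  [2·signedArea(BAD) = -330 ∩ BC · DE = -55]
   → B = (12, -9)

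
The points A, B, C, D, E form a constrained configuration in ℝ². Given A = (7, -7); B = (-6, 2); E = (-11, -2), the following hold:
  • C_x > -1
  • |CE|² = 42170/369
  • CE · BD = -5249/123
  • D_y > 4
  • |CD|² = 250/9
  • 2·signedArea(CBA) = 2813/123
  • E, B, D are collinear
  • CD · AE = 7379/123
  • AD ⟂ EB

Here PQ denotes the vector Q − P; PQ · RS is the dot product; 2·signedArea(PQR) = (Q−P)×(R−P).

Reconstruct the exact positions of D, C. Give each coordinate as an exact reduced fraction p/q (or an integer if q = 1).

1. D_x = -101/41  [E, B, D are collinear ∩ AD ⟂ EB]
2. D_y = 198/41  [E, B, D are collinear ∩ AD ⟂ EB]
   → D = (-101/41, 198/41)
3. C_x = -20/41  [CD · AE = 7379/123 ∩ CE · BD = -5249/123]
4. C_y = -7/123  [CD · AE = 7379/123 ∩ CE · BD = -5249/123]
   → C = (-20/41, -7/123)

C = (-20/41, -7/123)
D = (-101/41, 198/41)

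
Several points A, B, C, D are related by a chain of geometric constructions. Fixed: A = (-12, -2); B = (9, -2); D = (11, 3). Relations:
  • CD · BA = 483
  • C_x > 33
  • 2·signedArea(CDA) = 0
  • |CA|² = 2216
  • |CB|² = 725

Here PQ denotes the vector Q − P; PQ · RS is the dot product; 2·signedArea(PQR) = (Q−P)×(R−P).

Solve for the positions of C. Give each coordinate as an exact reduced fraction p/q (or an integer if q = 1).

1. C_x = 34  [2·signedArea(CDA) = 0 ∩ CD · BA = 483]
2. C_y = 8  [2·signedArea(CDA) = 0 ∩ CD · BA = 483]
   → C = (34, 8)

C = (34, 8)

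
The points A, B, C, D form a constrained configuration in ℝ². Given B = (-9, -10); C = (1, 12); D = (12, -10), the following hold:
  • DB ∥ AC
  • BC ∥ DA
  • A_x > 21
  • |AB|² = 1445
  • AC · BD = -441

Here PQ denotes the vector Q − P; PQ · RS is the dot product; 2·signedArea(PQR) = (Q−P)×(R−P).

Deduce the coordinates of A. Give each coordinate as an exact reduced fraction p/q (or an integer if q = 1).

A = (22, 12)

1. A_x = 22  [DB ∥ AC ∩ BC ∥ DA]
2. A_y = 12  [DB ∥ AC ∩ BC ∥ DA]
   → A = (22, 12)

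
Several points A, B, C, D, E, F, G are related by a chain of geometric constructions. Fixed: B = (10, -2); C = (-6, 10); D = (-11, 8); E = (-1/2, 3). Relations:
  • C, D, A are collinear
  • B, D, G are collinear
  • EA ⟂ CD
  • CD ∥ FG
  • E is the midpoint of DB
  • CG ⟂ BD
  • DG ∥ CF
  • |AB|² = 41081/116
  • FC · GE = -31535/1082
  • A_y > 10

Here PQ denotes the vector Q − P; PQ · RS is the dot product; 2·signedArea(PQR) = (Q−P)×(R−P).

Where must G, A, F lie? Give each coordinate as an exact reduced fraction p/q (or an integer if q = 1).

A = (-213/58, 317/29)
F = (-1461/541, 4560/541)
G = (-4166/541, 3478/541)

1. G_x = -4166/541  [B, D, G are collinear ∩ CG ⟂ BD]
2. G_y = 3478/541  [B, D, G are collinear ∩ CG ⟂ BD]
   → G = (-4166/541, 3478/541)
3. A_x = -213/58  [C, D, A are collinear ∩ EA ⟂ CD]
4. A_y = 317/29  [C, D, A are collinear ∩ EA ⟂ CD]
   → A = (-213/58, 317/29)
5. F_x = -1461/541  [CD ∥ FG ∩ DG ∥ CF]
6. F_y = 4560/541  [CD ∥ FG ∩ DG ∥ CF]
   → F = (-1461/541, 4560/541)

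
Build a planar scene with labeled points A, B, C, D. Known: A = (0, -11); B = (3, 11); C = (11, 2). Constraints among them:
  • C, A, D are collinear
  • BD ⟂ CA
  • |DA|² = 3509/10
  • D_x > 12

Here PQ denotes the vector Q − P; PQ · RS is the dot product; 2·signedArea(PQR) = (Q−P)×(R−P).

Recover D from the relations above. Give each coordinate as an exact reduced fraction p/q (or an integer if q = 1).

1. D_x = 121/10  [C, A, D are collinear ∩ BD ⟂ CA]
2. D_y = 33/10  [C, A, D are collinear ∩ BD ⟂ CA]
   → D = (121/10, 33/10)

D = (121/10, 33/10)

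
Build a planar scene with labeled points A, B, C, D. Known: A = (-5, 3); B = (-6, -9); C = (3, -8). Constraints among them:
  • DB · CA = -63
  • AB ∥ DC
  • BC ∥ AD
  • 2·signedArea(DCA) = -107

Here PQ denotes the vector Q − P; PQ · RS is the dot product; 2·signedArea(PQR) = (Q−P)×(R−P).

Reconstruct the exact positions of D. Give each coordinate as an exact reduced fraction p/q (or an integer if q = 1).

D = (4, 4)

1. D_x = 4  [AB ∥ DC ∩ BC ∥ AD]
2. D_y = 4  [AB ∥ DC ∩ BC ∥ AD]
   → D = (4, 4)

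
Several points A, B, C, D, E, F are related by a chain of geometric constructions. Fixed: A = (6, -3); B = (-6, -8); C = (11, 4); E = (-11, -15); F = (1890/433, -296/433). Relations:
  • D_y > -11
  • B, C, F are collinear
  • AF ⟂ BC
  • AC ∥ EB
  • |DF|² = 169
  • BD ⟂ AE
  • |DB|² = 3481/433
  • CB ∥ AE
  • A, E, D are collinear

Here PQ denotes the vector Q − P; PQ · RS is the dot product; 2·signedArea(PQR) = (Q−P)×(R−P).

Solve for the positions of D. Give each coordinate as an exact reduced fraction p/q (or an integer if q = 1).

D = (-1890/433, -4467/433)

1. D_x = -1890/433  [A, E, D are collinear ∩ BD ⟂ AE]
2. D_y = -4467/433  [A, E, D are collinear ∩ BD ⟂ AE]
   → D = (-1890/433, -4467/433)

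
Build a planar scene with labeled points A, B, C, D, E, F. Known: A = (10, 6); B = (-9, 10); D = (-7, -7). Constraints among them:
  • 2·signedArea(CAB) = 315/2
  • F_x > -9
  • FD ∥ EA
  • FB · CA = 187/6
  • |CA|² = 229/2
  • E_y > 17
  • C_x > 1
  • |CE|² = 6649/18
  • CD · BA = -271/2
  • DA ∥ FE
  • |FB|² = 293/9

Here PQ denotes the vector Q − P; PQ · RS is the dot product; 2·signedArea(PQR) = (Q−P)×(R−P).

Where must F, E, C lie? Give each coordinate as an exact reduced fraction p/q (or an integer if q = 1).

1. C_x = 3/2  [2·signedArea(CAB) = 315/2 ∩ CD · BA = -271/2]
2. C_y = -1/2  [2·signedArea(CAB) = 315/2 ∩ CD · BA = -271/2]
   → C = (3/2, -1/2)
3. F_x = -25/3  [line -17/2·x + -13/2·y + -128/3 = 0 ∩ |FB|² = 293/9]
4. F_y = 13/3  [line -17/2·x + -13/2·y + -128/3 = 0 ∩ |FB|² = 293/9]
   → F = (-25/3, 13/3)
5. E_x = 26/3  [FD ∥ EA ∩ DA ∥ FE]
6. E_y = 52/3  [FD ∥ EA ∩ DA ∥ FE]
   → E = (26/3, 52/3)

C = (3/2, -1/2)
E = (26/3, 52/3)
F = (-25/3, 13/3)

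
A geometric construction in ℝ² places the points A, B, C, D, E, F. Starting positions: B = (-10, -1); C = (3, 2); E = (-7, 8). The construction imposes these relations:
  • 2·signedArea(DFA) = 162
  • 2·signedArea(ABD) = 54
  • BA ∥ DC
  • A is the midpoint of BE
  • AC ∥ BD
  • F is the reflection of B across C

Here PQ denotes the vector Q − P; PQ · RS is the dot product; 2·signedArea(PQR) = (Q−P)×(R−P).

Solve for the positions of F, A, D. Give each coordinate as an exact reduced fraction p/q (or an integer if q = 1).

A = (-17/2, 7/2)
D = (3/2, -5/2)
F = (16, 5)

1. F_x = 16  [F is the reflection of B across C]
2. F_y = 5  [F is the reflection of B across C]
   → F = (16, 5)
3. A_x = -17/2  [A is the midpoint of BE]
4. A_y = 7/2  [A is the midpoint of BE]
   → A = (-17/2, 7/2)
5. D_x = 3/2  [BA ∥ DC ∩ AC ∥ BD]
6. D_y = -5/2  [BA ∥ DC ∩ AC ∥ BD]
   → D = (3/2, -5/2)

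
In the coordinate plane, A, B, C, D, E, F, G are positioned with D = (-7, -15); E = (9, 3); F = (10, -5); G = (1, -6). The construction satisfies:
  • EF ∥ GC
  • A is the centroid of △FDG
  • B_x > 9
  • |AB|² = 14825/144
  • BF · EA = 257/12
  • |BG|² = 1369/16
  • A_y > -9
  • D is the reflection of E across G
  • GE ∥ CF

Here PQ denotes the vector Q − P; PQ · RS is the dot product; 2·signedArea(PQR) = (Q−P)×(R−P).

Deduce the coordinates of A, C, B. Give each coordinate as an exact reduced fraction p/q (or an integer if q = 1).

A = (4/3, -26/3)
B = (39/4, -3)
C = (2, -14)

1. A_x = 4/3  [A is the centroid of △FDG]
2. A_y = -26/3  [A is the centroid of △FDG]
   → A = (4/3, -26/3)
3. C_x = 2  [GE ∥ CF ∩ EF ∥ GC]
4. C_y = -14  [GE ∥ CF ∩ EF ∥ GC]
   → C = (2, -14)
5. B_x = 39/4  [line 23/3·x + 35/3·y + -159/4 = 0 ∩ |BG|² = 1369/16]
6. B_y = -3  [line 23/3·x + 35/3·y + -159/4 = 0 ∩ |BG|² = 1369/16]
   → B = (39/4, -3)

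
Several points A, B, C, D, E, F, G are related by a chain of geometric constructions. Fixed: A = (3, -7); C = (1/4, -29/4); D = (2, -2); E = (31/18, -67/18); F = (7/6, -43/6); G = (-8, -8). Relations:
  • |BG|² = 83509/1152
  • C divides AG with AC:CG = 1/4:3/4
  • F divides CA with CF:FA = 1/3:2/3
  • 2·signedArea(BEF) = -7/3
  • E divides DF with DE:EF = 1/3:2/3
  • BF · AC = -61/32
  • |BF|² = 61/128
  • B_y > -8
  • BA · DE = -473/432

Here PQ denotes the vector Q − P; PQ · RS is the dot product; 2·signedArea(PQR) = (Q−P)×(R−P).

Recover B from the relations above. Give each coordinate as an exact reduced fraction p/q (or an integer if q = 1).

B = (23/48, -347/48)

1. B_x = 23/48  [BA · DE = -473/432 ∩ BF · AC = -61/32]
2. B_y = -347/48  [BA · DE = -473/432 ∩ BF · AC = -61/32]
   → B = (23/48, -347/48)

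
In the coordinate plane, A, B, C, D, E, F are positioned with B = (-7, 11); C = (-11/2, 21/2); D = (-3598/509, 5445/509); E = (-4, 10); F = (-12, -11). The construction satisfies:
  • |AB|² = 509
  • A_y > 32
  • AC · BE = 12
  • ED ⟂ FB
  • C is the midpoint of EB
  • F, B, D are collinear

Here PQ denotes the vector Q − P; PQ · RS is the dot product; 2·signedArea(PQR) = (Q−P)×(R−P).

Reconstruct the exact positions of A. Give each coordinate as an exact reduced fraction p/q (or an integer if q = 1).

A = (-2, 33)

1. A_x = -2  [line -3·x + 1·y + -39 = 0 ∩ |AB|² = 509]
2. A_y = 33  [line -3·x + 1·y + -39 = 0 ∩ |AB|² = 509]
   → A = (-2, 33)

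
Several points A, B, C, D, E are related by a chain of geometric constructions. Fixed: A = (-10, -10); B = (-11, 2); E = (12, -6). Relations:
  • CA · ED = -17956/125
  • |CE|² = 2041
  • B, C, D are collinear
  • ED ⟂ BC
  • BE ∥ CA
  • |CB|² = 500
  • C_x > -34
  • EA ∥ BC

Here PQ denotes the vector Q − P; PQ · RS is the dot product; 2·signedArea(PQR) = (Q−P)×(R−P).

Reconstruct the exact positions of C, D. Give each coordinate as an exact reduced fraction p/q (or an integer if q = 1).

1. C_x = -33  [BE ∥ CA ∩ EA ∥ BC]
2. C_y = -2  [BE ∥ CA ∩ EA ∥ BC]
   → C = (-33, -2)
3. D_x = 1232/125  [B, C, D are collinear ∩ ED ⟂ BC]
4. D_y = 724/125  [B, C, D are collinear ∩ ED ⟂ BC]
   → D = (1232/125, 724/125)

C = (-33, -2)
D = (1232/125, 724/125)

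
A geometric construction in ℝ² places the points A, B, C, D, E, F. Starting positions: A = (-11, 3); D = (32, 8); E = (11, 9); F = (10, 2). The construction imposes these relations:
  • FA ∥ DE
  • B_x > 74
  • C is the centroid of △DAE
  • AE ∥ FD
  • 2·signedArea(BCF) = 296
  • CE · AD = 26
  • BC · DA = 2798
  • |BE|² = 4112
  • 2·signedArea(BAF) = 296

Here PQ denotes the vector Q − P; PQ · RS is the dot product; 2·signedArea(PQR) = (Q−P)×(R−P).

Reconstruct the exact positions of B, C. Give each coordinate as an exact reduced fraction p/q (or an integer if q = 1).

B = (75, 13)
C = (32/3, 20/3)

1. B_x = 75  [line 1·x + 21·y + -348 = 0 ∩ |BE|² = 4112]
2. B_y = 13  [line 1·x + 21·y + -348 = 0 ∩ |BE|² = 4112]
   → B = (75, 13)
3. C_x = 32/3  [2·signedArea(BCF) = 296 ∩ C is the centroid of △DAE]
4. C_y = 20/3  [2·signedArea(BCF) = 296 ∩ C is the centroid of △DAE]
   → C = (32/3, 20/3)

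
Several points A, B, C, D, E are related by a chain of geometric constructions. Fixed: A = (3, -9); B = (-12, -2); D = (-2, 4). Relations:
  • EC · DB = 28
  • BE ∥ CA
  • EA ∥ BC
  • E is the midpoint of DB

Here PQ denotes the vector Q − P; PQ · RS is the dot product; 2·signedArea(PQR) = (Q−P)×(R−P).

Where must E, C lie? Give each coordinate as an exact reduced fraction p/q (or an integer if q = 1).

C = (-2, -12)
E = (-7, 1)

1. E_x = -7  [E is the midpoint of DB]
2. E_y = 1  [E is the midpoint of DB]
   → E = (-7, 1)
3. C_x = -2  [BE ∥ CA ∩ EA ∥ BC]
4. C_y = -12  [BE ∥ CA ∩ EA ∥ BC]
   → C = (-2, -12)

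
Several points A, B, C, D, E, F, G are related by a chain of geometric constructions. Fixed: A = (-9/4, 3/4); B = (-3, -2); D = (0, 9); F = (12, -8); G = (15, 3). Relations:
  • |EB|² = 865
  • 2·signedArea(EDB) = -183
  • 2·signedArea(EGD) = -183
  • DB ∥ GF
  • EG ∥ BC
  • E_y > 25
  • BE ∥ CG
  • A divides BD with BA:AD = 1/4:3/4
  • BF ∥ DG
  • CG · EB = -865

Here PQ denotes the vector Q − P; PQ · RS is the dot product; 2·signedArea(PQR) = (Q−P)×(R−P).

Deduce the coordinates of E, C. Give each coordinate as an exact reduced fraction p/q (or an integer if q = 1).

C = (24, -25)
E = (-12, 26)

1. E_x = -12  [2·signedArea(EDB) = -183 ∩ 2·signedArea(EGD) = -183]
2. E_y = 26  [2·signedArea(EDB) = -183 ∩ 2·signedArea(EGD) = -183]
   → E = (-12, 26)
3. C_x = 24  [BE ∥ CG ∩ EG ∥ BC]
4. C_y = -25  [BE ∥ CG ∩ EG ∥ BC]
   → C = (24, -25)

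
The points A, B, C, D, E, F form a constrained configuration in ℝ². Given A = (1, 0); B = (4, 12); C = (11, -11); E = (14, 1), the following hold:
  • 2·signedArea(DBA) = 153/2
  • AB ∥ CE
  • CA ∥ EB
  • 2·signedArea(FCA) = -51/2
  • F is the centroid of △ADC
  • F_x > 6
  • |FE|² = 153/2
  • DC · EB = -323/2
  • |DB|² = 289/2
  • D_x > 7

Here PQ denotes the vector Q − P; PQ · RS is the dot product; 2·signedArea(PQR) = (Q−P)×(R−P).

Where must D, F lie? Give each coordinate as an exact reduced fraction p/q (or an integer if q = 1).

1. D_x = 15/2  [2·signedArea(DBA) = 153/2 ∩ DC · EB = -323/2]
2. D_y = 1/2  [2·signedArea(DBA) = 153/2 ∩ DC · EB = -323/2]
   → D = (15/2, 1/2)
3. F_x = 13/2  [F is the centroid of △ADC]
4. F_y = -7/2  [F is the centroid of △ADC]
   → F = (13/2, -7/2)

D = (15/2, 1/2)
F = (13/2, -7/2)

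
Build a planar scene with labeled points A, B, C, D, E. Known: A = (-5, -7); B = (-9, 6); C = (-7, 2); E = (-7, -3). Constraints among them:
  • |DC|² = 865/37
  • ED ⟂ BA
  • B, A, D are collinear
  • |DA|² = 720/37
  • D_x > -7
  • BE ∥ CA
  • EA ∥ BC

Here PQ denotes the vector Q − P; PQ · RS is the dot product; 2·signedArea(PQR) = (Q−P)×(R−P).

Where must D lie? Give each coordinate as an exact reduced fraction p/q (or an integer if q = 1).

1. D_x = -233/37  [B, A, D are collinear ∩ ED ⟂ BA]
2. D_y = -103/37  [B, A, D are collinear ∩ ED ⟂ BA]
   → D = (-233/37, -103/37)

D = (-233/37, -103/37)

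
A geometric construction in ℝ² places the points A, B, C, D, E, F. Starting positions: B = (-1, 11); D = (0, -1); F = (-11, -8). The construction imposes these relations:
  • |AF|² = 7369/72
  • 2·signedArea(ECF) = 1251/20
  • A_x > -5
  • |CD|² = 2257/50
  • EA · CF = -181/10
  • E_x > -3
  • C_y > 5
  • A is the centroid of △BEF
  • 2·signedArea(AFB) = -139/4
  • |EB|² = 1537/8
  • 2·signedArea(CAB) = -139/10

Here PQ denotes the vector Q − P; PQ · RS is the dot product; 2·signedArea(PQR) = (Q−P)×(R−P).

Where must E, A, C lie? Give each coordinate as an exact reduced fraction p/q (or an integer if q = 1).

1. A_x = -59/12  [line -19·x + 10·y + -377/4 = 0 ∩ |AF|² = 7369/72]
2. A_y = 1/12  [line -19·x + 10·y + -377/4 = 0 ∩ |AF|² = 7369/72]
   → A = (-59/12, 1/12)
3. C_x = -17/10  [line -131/12·x + 47/12·y + -401/10 = 0 ∩ |CD|² = 2257/50]
4. C_y = 11/2  [line -131/12·x + 47/12·y + -401/10 = 0 ∩ |CD|² = 2257/50]
   → C = (-17/10, 11/2)
5. E_x = -11/4  [2·signedArea(ECF) = 1251/20 ∩ A is the centroid of △BEF]
6. E_y = -11/4  [2·signedArea(ECF) = 1251/20 ∩ A is the centroid of △BEF]
   → E = (-11/4, -11/4)

A = (-59/12, 1/12)
C = (-17/10, 11/2)
E = (-11/4, -11/4)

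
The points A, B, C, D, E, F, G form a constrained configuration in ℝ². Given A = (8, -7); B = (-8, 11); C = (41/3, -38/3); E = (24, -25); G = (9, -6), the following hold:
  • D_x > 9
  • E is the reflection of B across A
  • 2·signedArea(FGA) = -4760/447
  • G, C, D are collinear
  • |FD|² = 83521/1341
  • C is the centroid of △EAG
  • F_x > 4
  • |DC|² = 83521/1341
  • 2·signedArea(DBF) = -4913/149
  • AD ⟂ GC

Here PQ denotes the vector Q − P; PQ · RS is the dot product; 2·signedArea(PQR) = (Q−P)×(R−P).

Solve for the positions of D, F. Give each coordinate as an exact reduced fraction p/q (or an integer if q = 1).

1. D_x = 1362/149  [G, C, D are collinear ∩ AD ⟂ GC]
2. D_y = -924/149  [G, C, D are collinear ∩ AD ⟂ GC]
   → D = (1362/149, -924/149)
3. F_x = 2063/447  [2·signedArea(FGA) = -4760/447 ∩ 2·signedArea(DBF) = -4913/149]
4. F_y = 118/447  [2·signedArea(FGA) = -4760/447 ∩ 2·signedArea(DBF) = -4913/149]
   → F = (2063/447, 118/447)

D = (1362/149, -924/149)
F = (2063/447, 118/447)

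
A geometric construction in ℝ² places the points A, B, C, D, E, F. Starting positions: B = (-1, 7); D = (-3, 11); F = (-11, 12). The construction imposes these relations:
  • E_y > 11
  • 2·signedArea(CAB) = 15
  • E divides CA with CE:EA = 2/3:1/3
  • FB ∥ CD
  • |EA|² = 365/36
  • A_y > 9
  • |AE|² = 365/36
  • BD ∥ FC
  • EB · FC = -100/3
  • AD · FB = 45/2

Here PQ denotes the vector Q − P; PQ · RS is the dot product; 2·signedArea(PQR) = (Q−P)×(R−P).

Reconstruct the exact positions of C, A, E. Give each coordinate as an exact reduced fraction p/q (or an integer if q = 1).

A = (-6, 19/2)
C = (-13, 16)
E = (-25/3, 35/3)

1. C_x = -13  [FB ∥ CD ∩ BD ∥ FC]
2. C_y = 16  [FB ∥ CD ∩ BD ∥ FC]
   → C = (-13, 16)
3. A_x = -6  [AD · FB = 45/2 ∩ 2·signedArea(CAB) = 15]
4. A_y = 19/2  [AD · FB = 45/2 ∩ 2·signedArea(CAB) = 15]
   → A = (-6, 19/2)
5. E_x = -25/3  [E divides CA with CE:EA = 2/3:1/3]
6. E_y = 35/3  [E divides CA with CE:EA = 2/3:1/3]
   → E = (-25/3, 35/3)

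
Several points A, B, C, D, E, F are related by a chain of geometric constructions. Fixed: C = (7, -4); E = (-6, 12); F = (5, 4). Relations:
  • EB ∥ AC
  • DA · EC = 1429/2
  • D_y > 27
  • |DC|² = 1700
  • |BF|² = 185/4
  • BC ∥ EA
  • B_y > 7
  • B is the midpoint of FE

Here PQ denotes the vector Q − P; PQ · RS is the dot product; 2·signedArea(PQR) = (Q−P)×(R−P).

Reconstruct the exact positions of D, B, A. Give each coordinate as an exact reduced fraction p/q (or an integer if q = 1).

1. B_x = -1/2  [B is the midpoint of FE]
2. B_y = 8  [B is the midpoint of FE]
   → B = (-1/2, 8)
3. A_x = 3/2  [EB ∥ AC ∩ BC ∥ EA]
4. A_y = 0  [EB ∥ AC ∩ BC ∥ EA]
   → A = (3/2, 0)
5. D_x = -19  [line -13·x + 16·y + -695 = 0 ∩ |DC|² = 1700]
6. D_y = 28  [line -13·x + 16·y + -695 = 0 ∩ |DC|² = 1700]
   → D = (-19, 28)

A = (3/2, 0)
B = (-1/2, 8)
D = (-19, 28)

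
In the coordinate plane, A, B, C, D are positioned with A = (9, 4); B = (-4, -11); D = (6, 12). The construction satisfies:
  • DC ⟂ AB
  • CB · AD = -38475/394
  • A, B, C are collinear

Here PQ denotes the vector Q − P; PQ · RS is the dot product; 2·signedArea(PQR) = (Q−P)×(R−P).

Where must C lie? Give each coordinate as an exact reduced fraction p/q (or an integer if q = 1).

C = (4599/394, 2791/394)

1. C_x = 4599/394  [A, B, C are collinear ∩ DC ⟂ AB]
2. C_y = 2791/394  [A, B, C are collinear ∩ DC ⟂ AB]
   → C = (4599/394, 2791/394)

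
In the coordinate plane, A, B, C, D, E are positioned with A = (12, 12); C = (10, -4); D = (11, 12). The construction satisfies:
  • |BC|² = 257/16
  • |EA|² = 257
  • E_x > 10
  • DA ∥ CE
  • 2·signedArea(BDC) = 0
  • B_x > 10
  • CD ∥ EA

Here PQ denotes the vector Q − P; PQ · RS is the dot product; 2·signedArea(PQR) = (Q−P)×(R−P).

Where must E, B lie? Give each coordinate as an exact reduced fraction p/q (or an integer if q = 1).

1. E_x = 11  [CD ∥ EA ∩ DA ∥ CE]
2. E_y = -4  [CD ∥ EA ∩ DA ∥ CE]
   → E = (11, -4)
3. B_x = 41/4  [line 16·x + -1·y + -164 = 0 ∩ |BC|² = 257/16]
4. B_y = 0  [line 16·x + -1·y + -164 = 0 ∩ |BC|² = 257/16]
   → B = (41/4, 0)

B = (41/4, 0)
E = (11, -4)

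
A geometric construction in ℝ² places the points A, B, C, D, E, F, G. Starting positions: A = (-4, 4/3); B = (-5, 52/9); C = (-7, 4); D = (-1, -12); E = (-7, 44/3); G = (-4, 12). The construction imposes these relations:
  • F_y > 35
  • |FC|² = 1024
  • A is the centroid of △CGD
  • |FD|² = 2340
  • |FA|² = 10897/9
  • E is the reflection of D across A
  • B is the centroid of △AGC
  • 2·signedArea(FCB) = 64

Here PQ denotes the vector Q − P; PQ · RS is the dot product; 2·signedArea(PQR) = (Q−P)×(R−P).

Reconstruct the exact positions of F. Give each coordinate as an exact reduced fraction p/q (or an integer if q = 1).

1. F_x = -7  [line -16/9·x + 2·y + -760/9 = 0 ∩ |FA|² = 10897/9]
2. F_y = 36  [line -16/9·x + 2·y + -760/9 = 0 ∩ |FA|² = 10897/9]
   → F = (-7, 36)

F = (-7, 36)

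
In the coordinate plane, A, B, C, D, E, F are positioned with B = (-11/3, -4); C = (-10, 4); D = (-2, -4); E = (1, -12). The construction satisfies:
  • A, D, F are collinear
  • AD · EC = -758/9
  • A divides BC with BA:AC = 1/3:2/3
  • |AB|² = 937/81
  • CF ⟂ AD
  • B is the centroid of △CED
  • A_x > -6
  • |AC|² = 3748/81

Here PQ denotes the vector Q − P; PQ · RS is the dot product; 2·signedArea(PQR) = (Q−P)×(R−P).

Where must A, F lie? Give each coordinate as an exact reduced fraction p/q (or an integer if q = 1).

1. A_x = -52/9  [A divides BC with BA:AC = 1/3:2/3]
2. A_y = -4/3  [A divides BC with BA:AC = 1/3:2/3]
   → A = (-52/9, -4/3)
3. F_x = -4810/433  [A, D, F are collinear ∩ CF ⟂ AD]
4. F_y = 1052/433  [A, D, F are collinear ∩ CF ⟂ AD]
   → F = (-4810/433, 1052/433)

A = (-52/9, -4/3)
F = (-4810/433, 1052/433)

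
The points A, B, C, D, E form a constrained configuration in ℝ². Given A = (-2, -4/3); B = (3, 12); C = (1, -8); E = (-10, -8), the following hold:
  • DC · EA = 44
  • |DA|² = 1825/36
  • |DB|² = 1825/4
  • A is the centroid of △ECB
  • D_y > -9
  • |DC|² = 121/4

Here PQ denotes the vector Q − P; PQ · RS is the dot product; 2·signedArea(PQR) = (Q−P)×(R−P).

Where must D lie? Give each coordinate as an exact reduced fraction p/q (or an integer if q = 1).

D = (-9/2, -8)

1. D_x = -9/2  [line -8·x + -20/3·y + -268/3 = 0 ∩ |DC|² = 121/4]
2. D_y = -8  [line -8·x + -20/3·y + -268/3 = 0 ∩ |DC|² = 121/4]
   → D = (-9/2, -8)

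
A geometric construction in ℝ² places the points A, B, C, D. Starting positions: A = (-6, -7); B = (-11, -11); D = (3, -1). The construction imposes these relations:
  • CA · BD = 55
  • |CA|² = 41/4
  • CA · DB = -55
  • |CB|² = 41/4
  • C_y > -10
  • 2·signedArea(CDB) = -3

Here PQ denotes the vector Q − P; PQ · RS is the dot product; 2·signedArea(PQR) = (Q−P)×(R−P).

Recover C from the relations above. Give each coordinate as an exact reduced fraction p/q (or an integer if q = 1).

C = (-17/2, -9)

1. C_x = -17/2  [CA · BD = 55 ∩ 2·signedArea(CDB) = -3]
2. C_y = -9  [CA · BD = 55 ∩ 2·signedArea(CDB) = -3]
   → C = (-17/2, -9)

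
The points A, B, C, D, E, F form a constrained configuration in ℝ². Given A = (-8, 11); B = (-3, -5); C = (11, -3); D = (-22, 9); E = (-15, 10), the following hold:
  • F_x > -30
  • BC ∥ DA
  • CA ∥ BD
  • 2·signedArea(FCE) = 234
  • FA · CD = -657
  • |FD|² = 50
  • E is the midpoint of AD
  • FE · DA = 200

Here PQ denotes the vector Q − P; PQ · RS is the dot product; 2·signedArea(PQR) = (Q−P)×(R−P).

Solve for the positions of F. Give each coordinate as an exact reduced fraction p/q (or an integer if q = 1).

1. F_x = -29  [FE · DA = 200 ∩ 2·signedArea(FCE) = 234]
2. F_y = 8  [FE · DA = 200 ∩ 2·signedArea(FCE) = 234]
   → F = (-29, 8)

F = (-29, 8)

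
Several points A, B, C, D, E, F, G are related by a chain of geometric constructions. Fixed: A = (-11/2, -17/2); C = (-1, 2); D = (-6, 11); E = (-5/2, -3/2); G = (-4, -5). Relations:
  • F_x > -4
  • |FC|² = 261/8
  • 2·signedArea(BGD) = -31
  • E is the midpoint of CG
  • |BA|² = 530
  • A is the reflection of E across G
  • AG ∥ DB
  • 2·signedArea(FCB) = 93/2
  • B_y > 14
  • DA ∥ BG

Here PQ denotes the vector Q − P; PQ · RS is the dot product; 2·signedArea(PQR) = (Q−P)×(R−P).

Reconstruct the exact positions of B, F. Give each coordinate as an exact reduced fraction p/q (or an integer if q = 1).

B = (-9/2, 29/2)
F = (-13/4, -13/4)

1. B_x = -9/2  [DA ∥ BG ∩ AG ∥ DB]
2. B_y = 29/2  [DA ∥ BG ∩ AG ∥ DB]
   → B = (-9/2, 29/2)
3. F_x = -13/4  [line -25/2·x + -7/2·y + -52 = 0 ∩ |FC|² = 261/8]
4. F_y = -13/4  [line -25/2·x + -7/2·y + -52 = 0 ∩ |FC|² = 261/8]
   → F = (-13/4, -13/4)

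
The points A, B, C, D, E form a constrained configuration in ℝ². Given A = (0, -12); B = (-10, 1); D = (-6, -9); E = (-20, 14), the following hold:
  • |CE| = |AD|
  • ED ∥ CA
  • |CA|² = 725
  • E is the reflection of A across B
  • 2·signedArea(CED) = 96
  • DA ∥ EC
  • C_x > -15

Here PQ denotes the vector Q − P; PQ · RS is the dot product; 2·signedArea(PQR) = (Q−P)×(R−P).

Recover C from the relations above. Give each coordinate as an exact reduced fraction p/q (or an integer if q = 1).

C = (-14, 11)

1. C_x = -14  [ED ∥ CA ∩ DA ∥ EC]
2. C_y = 11  [ED ∥ CA ∩ DA ∥ EC]
   → C = (-14, 11)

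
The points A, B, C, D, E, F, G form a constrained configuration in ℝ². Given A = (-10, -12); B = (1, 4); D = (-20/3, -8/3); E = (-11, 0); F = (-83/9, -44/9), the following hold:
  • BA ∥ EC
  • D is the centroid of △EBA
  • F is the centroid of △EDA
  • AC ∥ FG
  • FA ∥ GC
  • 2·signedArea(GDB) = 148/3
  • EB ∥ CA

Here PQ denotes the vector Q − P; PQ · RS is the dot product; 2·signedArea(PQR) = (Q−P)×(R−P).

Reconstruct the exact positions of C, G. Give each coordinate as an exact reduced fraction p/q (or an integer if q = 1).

C = (-22, -16)
G = (-191/9, -80/9)

1. C_x = -22  [EB ∥ CA ∩ BA ∥ EC]
2. C_y = -16  [EB ∥ CA ∩ BA ∥ EC]
   → C = (-22, -16)
3. G_x = -191/9  [FA ∥ GC ∩ AC ∥ FG]
4. G_y = -80/9  [FA ∥ GC ∩ AC ∥ FG]
   → G = (-191/9, -80/9)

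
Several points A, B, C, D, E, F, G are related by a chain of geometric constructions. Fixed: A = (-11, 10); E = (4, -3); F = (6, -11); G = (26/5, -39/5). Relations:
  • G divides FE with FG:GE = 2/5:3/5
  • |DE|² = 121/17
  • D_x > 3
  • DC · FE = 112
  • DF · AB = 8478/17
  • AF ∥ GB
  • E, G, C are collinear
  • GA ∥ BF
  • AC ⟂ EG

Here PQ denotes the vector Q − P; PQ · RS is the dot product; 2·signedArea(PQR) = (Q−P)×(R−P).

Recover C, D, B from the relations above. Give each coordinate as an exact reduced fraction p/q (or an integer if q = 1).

B = (111/5, -144/5)
C = (1/17, 217/17)
D = (57/17, -7/17)

1. C_x = 1/17  [E, G, C are collinear ∩ AC ⟂ EG]
2. C_y = 217/17  [E, G, C are collinear ∩ AC ⟂ EG]
   → C = (1/17, 217/17)
3. D_x = 57/17  [line 2·x + -8·y + -10 = 0 ∩ |DE|² = 121/17]
4. D_y = -7/17  [line 2·x + -8·y + -10 = 0 ∩ |DE|² = 121/17]
   → D = (57/17, -7/17)
5. B_x = 111/5  [GA ∥ BF ∩ AF ∥ GB]
6. B_y = -144/5  [GA ∥ BF ∩ AF ∥ GB]
   → B = (111/5, -144/5)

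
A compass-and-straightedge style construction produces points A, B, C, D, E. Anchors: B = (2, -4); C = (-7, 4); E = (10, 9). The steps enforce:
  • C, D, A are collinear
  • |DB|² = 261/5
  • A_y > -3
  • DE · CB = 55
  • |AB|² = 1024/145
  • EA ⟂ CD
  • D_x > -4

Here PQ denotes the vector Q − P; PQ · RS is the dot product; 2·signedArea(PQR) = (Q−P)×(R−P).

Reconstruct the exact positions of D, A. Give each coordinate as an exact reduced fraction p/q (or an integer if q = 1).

A = (2/145, -324/145)
D = (-17/5, 4/5)

1. D_x = -17/5  [line -9·x + 8·y + -37 = 0 ∩ |DB|² = 261/5]
2. D_y = 4/5  [line -9·x + 8·y + -37 = 0 ∩ |DB|² = 261/5]
   → D = (-17/5, 4/5)
3. A_x = 2/145  [C, D, A are collinear ∩ EA ⟂ CD]
4. A_y = -324/145  [C, D, A are collinear ∩ EA ⟂ CD]
   → A = (2/145, -324/145)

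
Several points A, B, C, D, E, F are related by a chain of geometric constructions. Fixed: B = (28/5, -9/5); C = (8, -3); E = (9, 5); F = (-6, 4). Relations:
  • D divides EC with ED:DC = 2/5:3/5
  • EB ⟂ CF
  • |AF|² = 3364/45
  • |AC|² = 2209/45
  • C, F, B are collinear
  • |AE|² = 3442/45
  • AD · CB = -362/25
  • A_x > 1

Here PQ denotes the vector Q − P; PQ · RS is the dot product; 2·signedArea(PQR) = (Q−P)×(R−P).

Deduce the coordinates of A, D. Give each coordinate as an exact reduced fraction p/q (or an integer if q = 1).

1. D_x = 43/5  [D divides EC with ED:DC = 2/5:3/5]
2. D_y = 9/5  [D divides EC with ED:DC = 2/5:3/5]
   → D = (43/5, 9/5)
3. A_x = 26/15  [line 12/5·x + -6/5·y + -4 = 0 ∩ |AF|² = 3364/45]
4. A_y = 2/15  [line 12/5·x + -6/5·y + -4 = 0 ∩ |AF|² = 3364/45]
   → A = (26/15, 2/15)

A = (26/15, 2/15)
D = (43/5, 9/5)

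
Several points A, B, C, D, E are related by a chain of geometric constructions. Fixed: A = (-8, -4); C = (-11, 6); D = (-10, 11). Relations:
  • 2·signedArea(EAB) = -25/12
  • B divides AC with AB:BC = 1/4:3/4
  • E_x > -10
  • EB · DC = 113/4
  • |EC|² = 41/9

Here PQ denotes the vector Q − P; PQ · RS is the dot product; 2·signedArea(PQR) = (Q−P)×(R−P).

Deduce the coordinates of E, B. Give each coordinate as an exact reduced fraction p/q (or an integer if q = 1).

B = (-35/4, -3/2)
E = (-29/3, 13/3)

1. B_x = -35/4  [B divides AC with AB:BC = 1/4:3/4]
2. B_y = -3/2  [B divides AC with AB:BC = 1/4:3/4]
   → B = (-35/4, -3/2)
3. E_x = -29/3  [EB · DC = 113/4 ∩ 2·signedArea(EAB) = -25/12]
4. E_y = 13/3  [EB · DC = 113/4 ∩ 2·signedArea(EAB) = -25/12]
   → E = (-29/3, 13/3)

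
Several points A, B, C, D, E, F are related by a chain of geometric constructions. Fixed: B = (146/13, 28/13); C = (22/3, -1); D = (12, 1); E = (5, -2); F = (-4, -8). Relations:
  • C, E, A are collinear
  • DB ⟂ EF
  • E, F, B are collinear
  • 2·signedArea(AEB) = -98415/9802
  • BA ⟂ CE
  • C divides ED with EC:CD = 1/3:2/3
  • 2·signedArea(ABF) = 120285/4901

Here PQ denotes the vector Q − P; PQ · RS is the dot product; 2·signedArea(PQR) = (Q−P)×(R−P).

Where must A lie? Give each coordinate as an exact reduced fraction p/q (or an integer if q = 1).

A = (8873/754, 679/754)

1. A_x = 8873/754  [C, E, A are collinear ∩ BA ⟂ CE]
2. A_y = 679/754  [C, E, A are collinear ∩ BA ⟂ CE]
   → A = (8873/754, 679/754)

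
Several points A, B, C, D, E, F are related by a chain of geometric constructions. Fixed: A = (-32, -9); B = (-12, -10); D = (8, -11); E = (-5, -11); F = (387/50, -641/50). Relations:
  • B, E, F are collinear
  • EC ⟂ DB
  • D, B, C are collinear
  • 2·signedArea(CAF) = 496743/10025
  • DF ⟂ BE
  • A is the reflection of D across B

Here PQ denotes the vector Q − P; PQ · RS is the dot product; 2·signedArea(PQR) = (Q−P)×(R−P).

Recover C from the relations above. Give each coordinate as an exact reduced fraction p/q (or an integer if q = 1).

1. C_x = -1992/401  [D, B, C are collinear ∩ EC ⟂ DB]
2. C_y = -4151/401  [D, B, C are collinear ∩ EC ⟂ DB]
   → C = (-1992/401, -4151/401)

C = (-1992/401, -4151/401)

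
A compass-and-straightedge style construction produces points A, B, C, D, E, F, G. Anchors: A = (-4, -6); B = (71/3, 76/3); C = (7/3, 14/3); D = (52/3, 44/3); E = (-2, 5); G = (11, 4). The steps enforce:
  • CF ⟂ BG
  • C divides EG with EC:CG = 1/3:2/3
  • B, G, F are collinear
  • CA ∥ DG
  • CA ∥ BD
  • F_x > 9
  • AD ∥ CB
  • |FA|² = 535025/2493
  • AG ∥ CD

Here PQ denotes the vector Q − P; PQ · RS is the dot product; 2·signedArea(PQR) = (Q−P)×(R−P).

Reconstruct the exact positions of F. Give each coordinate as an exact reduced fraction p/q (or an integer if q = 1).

F = (7507/831, 572/831)

1. F_x = 7507/831  [B, G, F are collinear ∩ CF ⟂ BG]
2. F_y = 572/831  [B, G, F are collinear ∩ CF ⟂ BG]
   → F = (7507/831, 572/831)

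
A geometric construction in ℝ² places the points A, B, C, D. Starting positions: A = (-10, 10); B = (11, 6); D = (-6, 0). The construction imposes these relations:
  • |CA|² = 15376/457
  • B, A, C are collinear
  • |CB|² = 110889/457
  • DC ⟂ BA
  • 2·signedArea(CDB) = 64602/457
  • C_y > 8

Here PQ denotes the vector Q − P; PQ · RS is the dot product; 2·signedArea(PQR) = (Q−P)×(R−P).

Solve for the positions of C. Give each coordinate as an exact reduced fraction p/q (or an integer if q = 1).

1. C_x = -1966/457  [B, A, C are collinear ∩ DC ⟂ BA]
2. C_y = 4074/457  [B, A, C are collinear ∩ DC ⟂ BA]
   → C = (-1966/457, 4074/457)

C = (-1966/457, 4074/457)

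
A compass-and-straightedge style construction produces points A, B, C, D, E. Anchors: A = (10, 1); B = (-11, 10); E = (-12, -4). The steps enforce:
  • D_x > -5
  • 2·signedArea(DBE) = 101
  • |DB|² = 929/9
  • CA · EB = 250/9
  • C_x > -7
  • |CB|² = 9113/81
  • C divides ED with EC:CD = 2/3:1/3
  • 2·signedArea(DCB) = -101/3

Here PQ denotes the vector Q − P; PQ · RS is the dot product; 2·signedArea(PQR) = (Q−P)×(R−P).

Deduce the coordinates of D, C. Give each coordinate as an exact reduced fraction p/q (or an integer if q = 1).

1. C_x = -62/9  [line -1·x + -14·y + -34/9 = 0 ∩ |CB|² = 9113/81]
2. C_y = 2/9  [line -1·x + -14·y + -34/9 = 0 ∩ |CB|² = 9113/81]
   → C = (-62/9, 2/9)
3. D_x = -13/3  [2·signedArea(DCB) = -101/3 ∩ C divides ED with EC:CD = 2/3:1/3]
4. D_y = 7/3  [2·signedArea(DCB) = -101/3 ∩ C divides ED with EC:CD = 2/3:1/3]
   → D = (-13/3, 7/3)

C = (-62/9, 2/9)
D = (-13/3, 7/3)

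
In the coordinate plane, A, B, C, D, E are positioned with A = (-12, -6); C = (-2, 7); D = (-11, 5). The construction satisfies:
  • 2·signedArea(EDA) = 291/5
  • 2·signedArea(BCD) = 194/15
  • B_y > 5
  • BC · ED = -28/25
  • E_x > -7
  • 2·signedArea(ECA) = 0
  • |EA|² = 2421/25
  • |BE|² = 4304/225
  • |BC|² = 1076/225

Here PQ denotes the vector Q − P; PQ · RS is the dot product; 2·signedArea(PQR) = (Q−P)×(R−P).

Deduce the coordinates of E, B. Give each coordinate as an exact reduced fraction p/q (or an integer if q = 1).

1. E_x = -6  [2·signedArea(ECA) = 0 ∩ 2·signedArea(EDA) = 291/5]
2. E_y = 9/5  [2·signedArea(ECA) = 0 ∩ 2·signedArea(EDA) = 291/5]
   → E = (-6, 9/5)
3. B_x = -10/3  [BC · ED = -28/25 ∩ 2·signedArea(BCD) = 194/15]
4. B_y = 79/15  [BC · ED = -28/25 ∩ 2·signedArea(BCD) = 194/15]
   → B = (-10/3, 79/15)

B = (-10/3, 79/15)
E = (-6, 9/5)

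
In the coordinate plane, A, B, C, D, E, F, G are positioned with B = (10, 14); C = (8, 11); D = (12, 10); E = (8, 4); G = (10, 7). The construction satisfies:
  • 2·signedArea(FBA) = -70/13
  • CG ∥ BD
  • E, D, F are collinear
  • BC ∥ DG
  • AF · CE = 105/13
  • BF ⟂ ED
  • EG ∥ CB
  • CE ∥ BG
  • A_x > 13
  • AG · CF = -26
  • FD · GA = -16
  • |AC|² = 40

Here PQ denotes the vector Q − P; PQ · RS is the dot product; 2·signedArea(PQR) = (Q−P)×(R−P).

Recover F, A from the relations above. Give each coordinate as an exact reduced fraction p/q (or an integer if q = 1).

1. F_x = 172/13  [E, D, F are collinear ∩ BF ⟂ ED]
2. F_y = 154/13  [E, D, F are collinear ∩ BF ⟂ ED]
   → F = (172/13, 154/13)
3. A_x = 14  [AF · CE = 105/13 ∩ FD · GA = -16]
4. A_y = 13  [AF · CE = 105/13 ∩ FD · GA = -16]
   → A = (14, 13)

A = (14, 13)
F = (172/13, 154/13)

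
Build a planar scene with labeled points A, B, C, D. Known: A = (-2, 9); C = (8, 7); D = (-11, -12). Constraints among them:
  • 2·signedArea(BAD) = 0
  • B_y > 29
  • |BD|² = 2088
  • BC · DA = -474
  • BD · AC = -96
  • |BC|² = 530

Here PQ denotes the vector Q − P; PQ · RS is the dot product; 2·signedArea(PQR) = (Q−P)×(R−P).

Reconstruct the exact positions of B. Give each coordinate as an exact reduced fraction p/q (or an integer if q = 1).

1. B_x = 7  [2·signedArea(BAD) = 0 ∩ BD · AC = -96]
2. B_y = 30  [2·signedArea(BAD) = 0 ∩ BD · AC = -96]
   → B = (7, 30)

B = (7, 30)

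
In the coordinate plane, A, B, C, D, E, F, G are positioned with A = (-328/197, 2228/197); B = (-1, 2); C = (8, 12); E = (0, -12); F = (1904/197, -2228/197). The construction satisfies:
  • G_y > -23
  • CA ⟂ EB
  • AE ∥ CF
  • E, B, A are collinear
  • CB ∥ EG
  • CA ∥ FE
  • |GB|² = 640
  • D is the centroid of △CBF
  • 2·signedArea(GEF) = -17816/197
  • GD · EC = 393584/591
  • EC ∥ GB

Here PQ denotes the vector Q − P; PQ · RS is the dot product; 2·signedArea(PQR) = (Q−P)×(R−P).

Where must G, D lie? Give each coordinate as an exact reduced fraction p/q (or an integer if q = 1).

1. G_x = -9  [EC ∥ GB ∩ CB ∥ EG]
2. G_y = -22  [EC ∥ GB ∩ CB ∥ EG]
   → G = (-9, -22)
3. D_x = 3283/591  [D is the centroid of △CBF]
4. D_y = 530/591  [D is the centroid of △CBF]
   → D = (3283/591, 530/591)

D = (3283/591, 530/591)
G = (-9, -22)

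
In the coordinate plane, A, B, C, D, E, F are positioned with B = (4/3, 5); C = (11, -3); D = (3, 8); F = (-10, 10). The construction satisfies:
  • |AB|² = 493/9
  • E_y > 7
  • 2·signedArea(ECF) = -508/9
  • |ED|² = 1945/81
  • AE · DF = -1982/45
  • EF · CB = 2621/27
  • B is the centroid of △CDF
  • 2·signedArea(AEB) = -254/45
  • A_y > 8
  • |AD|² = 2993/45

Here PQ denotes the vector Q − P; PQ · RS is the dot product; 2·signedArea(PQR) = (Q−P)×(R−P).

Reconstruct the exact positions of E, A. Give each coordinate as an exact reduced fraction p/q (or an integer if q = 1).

1. E_x = -17/9  [EF · CB = 2621/27 ∩ 2·signedArea(ECF) = -508/9]
2. E_y = 23/3  [EF · CB = 2621/27 ∩ 2·signedArea(ECF) = -508/9]
   → E = (-17/9, 23/3)
3. A_x = -77/15  [2·signedArea(AEB) = -254/45 ∩ AE · DF = -1982/45]
4. A_y = 43/5  [2·signedArea(AEB) = -254/45 ∩ AE · DF = -1982/45]
   → A = (-77/15, 43/5)

A = (-77/15, 43/5)
E = (-17/9, 23/3)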